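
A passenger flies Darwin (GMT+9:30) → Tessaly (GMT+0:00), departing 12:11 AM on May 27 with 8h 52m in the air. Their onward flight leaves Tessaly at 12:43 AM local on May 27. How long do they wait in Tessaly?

Convert departure to UTC: 12:11 AM − 9:30 = 2:41 PM UTC on May 26.
Add 8 hours 52 minutes flight time → 11:33 PM UTC.
Tessaly is UTC+0, so local arrival is the same: 11:33 PM on May 26.
Layover = 12:43 AM − 11:33 PM (+1 day) = 1 hour 10 minutes.

1 hour 10 minutes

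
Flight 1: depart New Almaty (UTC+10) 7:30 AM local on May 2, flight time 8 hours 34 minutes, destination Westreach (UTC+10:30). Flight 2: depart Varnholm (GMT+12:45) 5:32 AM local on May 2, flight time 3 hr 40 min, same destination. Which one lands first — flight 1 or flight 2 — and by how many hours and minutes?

the second, by 9 hours 37 minutes

Flight 1 in UTC: 7:30 AM − 10:00 = 9:30 PM on May 1.
+8 hours 34 minutes → arrive 6:04 AM UTC on May 2.
Flight 2 in UTC: 5:32 AM − 12:45 = 4:47 PM on May 1.
+3 hours and 40 minutes → arrive 8:27 PM UTC on May 1.
Flight 2 lands earlier by 9 hours 37 minutes.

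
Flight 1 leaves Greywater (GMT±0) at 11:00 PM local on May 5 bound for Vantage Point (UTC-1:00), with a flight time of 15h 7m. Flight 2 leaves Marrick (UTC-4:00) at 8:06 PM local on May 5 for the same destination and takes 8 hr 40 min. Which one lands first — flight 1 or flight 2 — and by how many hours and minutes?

Flight 1 departs at 11:00 PM UTC (May 5).
+15 hours 7 minutes → arrive 2:07 PM UTC on May 6.
Flight 2 in UTC: 8:06 PM + 4:00 = 12:06 AM on May 6.
+8 hours and 40 minutes → arrive 8:46 AM UTC on May 6.
Flight 2 lands earlier by 5 hours 21 minutes.

the second, by 5 hours 21 minutes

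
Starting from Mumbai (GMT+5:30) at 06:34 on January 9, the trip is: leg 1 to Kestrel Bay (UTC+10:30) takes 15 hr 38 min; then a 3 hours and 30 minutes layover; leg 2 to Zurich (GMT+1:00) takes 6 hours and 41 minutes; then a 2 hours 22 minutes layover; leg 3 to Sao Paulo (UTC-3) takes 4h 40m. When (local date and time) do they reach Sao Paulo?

Convert departure to UTC: 06:34 − 5:30 = 01:04 UTC on Jan 9.
Add 15 hours 38 minutes leg 1 → 16:42 UTC.
Add 3 hours and 30 minutes layover in Kestrel Bay → 20:12 UTC.
Add 6 hours 41 minutes leg 2 → 02:53 UTC (Jan 10).
Add 2 hours 22 minutes layover in Zurich → 05:15 UTC.
Add 4 hours 40 minutes leg 3 → 09:55 UTC.
Sao Paulo is UTC−3:00, so local arrival = 09:55 − 3:00 = 06:55 on Jan 10.

06:55 on Jan 10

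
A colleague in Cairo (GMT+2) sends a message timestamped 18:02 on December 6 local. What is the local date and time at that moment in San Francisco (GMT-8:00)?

08:02 on Dec 6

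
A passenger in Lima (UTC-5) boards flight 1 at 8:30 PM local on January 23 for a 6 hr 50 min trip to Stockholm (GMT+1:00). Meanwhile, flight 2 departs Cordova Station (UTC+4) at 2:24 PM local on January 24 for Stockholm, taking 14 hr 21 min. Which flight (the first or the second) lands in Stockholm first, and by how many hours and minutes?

Flight 1 in UTC: 8:30 PM + 5:00 = 1:30 AM on Jan 24.
+6 hours and 50 minutes → arrive 8:20 AM UTC on Jan 24.
Flight 2 in UTC: 2:24 PM − 4:00 = 10:24 AM on Jan 24.
+14 hours 21 minutes → arrive 12:45 AM UTC on Jan 25.
Flight 1 lands earlier by 16 hours 25 minutes.

the first, by 16 hours 25 minutes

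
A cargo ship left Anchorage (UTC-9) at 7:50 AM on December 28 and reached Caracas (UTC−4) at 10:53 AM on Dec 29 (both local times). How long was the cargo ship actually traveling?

22 hours 3 minutes

Departure in UTC: 7:50 AM + 9:00 = 4:50 PM on Dec 28.
Arrival in UTC: 10:53 AM + 4:00 = 2:53 PM on Dec 29.
Elapsed = 2:53 PM − 4:50 PM (+1 day) = 22 hours 3 minutes.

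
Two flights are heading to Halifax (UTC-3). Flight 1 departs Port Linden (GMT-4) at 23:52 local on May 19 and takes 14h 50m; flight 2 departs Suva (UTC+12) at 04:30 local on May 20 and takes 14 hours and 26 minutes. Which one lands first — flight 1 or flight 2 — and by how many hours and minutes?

the second, by 11 hours 46 minutes

Flight 1 in UTC: 23:52 + 4:00 = 03:52 on May 20.
+14 hours and 50 minutes → arrive 18:42 UTC on May 20.
Flight 2 in UTC: 04:30 − 12:00 = 16:30 on May 19.
+14 hours 26 minutes → arrive 06:56 UTC on May 20.
Flight 2 lands earlier by 11 hours 46 minutes.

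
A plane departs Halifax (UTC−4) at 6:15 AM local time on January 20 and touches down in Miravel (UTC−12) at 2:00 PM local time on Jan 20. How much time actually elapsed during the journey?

Departure in UTC: 6:15 AM + 4:00 = 10:15 AM on Jan 20.
Arrival in UTC: 2:00 PM + 12:00 = 2:00 AM on Jan 21.
Elapsed = 2:00 AM − 10:15 AM (+1 day) = 15 hours 45 minutes.

15 hours 45 minutes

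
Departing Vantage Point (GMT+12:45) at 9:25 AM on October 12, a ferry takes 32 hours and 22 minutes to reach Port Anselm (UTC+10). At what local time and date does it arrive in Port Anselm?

3:02 PM on October 13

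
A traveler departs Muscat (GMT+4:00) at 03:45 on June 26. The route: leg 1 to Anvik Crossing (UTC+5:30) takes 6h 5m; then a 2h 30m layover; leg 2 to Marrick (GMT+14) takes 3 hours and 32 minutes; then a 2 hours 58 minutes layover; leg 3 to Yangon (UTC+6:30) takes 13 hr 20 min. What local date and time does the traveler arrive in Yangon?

10:40 on Jun 27

Convert departure to UTC: 03:45 − 4:00 = 23:45 UTC on Jun 25.
Add 6 hours and 5 minutes leg 1 → 05:50 UTC (Jun 26).
Add 2 hours 30 minutes layover in Anvik Crossing → 08:20 UTC.
Add 3 hours 32 minutes leg 2 → 11:52 UTC.
Add 2 hours 58 minutes layover in Marrick → 14:50 UTC.
Add 13 hours 20 minutes leg 3 → 04:10 UTC (Jun 27).
Yangon is UTC+6:30, so local arrival = 04:10 + 6:30 = 10:40 on Jun 27.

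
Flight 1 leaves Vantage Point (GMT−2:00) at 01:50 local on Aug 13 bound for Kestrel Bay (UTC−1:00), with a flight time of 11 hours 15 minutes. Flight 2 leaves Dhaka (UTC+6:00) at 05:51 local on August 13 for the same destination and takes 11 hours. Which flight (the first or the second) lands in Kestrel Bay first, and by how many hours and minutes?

the second, by 4 hours 14 minutes

Flight 1 in UTC: 01:50 + 2:00 = 03:50 on Aug 13.
+11 hours 15 minutes → arrive 15:05 UTC on Aug 13.
Flight 2 in UTC: 05:51 − 6:00 = 23:51 on Aug 12.
+11 hours → arrive 10:51 UTC on Aug 13.
Flight 2 lands earlier by 4 hours 14 minutes.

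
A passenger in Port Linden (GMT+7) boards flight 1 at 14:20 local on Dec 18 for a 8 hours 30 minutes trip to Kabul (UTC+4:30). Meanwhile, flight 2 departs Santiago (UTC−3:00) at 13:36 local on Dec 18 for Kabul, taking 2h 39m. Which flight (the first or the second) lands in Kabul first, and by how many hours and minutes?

the first, by 3 hours 25 minutes

Flight 1 in UTC: 14:20 − 7:00 = 07:20 on Dec 18.
+8 hours and 30 minutes → arrive 15:50 UTC on Dec 18.
Flight 2 in UTC: 13:36 + 3:00 = 16:36 on Dec 18.
+2 hours 39 minutes → arrive 19:15 UTC on Dec 18.
Flight 1 lands earlier by 3 hours 25 minutes.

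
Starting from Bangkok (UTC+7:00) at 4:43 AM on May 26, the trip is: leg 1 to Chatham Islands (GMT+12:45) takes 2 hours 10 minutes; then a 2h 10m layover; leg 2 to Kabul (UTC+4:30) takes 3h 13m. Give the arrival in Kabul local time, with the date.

Convert departure to UTC: 4:43 AM − 7:00 = 9:43 PM UTC on May 25.
Add 2 hours 10 minutes leg 1 → 11:53 PM UTC.
Add 2 hours 10 minutes layover in Chatham Islands → 2:03 AM UTC (May 26).
Add 3 hours 13 minutes leg 2 → 5:16 AM UTC.
Kabul is UTC+4:30, so local arrival = 5:16 AM + 4:30 = 9:46 AM on May 26.

9:46 AM on May 26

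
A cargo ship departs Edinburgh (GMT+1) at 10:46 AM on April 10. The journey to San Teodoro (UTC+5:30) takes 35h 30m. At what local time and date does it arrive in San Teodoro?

Convert departure to UTC: 10:46 AM − 1:00 = 9:46 AM UTC on Apr 10.
Add 35 hours and 30 minutes travel time → 9:16 PM UTC (Apr 11).
San Teodoro is UTC+5:30, so local arrival = 9:16 PM + 5:30 = 2:46 AM on Apr 12.

2:46 AM on April 12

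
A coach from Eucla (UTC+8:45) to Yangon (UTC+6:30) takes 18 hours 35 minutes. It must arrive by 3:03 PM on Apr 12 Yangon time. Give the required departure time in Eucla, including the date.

Target arrival in UTC: 3:03 PM − 6:30 = 8:33 AM on Apr 12.
Subtract 18 hours and 35 minutes → departure 1:58 PM UTC on Apr 11.
Eucla is UTC+8:45: 1:58 PM + 8:45 = 10:43 PM on Apr 11.

10:43 PM on Apr 11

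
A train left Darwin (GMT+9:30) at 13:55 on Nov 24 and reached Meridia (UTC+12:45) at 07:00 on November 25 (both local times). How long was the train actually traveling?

13 hours 50 minutes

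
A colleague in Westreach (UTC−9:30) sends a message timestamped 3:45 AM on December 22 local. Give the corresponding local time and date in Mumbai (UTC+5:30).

Mumbai is 15:00 ahead of Westreach.
Shift by the zone difference: 3:45 AM + 15:00 = 6:45 PM on Dec 22 in Mumbai.

6:45 PM on December 22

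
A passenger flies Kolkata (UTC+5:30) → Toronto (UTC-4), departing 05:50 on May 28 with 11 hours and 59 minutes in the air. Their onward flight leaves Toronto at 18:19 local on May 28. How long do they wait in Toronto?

10 hours

Convert departure to UTC: 05:50 − 5:30 = 00:20 UTC on May 28.
Add 11 hours 59 minutes flight time → 12:19 UTC.
Toronto is UTC−4:00, so local arrival = 12:19 − 4:00 = 08:19 on May 28.
Layover = 18:19 − 08:19 = 10 hours.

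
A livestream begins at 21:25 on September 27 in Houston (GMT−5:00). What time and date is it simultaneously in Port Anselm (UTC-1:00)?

01:25 on September 28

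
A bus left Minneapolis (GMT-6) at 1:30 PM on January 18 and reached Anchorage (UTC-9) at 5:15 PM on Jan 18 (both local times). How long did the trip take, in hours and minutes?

Departure in UTC: 1:30 PM + 6:00 = 7:30 PM on Jan 18.
Arrival in UTC: 5:15 PM + 9:00 = 2:15 AM on Jan 19.
Elapsed = 2:15 AM − 7:30 PM (+1 day) = 6 hours 45 minutes.

6 hours 45 minutes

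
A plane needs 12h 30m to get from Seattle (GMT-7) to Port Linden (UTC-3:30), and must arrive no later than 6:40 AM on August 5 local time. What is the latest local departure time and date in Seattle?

Target arrival in UTC: 6:40 AM + 3:30 = 10:10 AM on Aug 5.
Subtract 12 hours 30 minutes → departure 9:40 PM UTC on Aug 4.
Seattle is UTC−7:00: 9:40 PM − 7:00 = 2:40 PM on Aug 4.

2:40 PM on August 4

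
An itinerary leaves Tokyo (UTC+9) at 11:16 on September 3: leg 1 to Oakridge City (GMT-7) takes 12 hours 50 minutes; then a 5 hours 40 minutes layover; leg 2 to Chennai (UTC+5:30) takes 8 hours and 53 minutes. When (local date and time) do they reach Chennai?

Convert departure to UTC: 11:16 − 9:00 = 02:16 UTC on Sep 3.
Add 12 hours and 50 minutes leg 1 → 15:06 UTC.
Add 5 hours and 40 minutes layover in Oakridge City → 20:46 UTC.
Add 8 hours and 53 minutes leg 2 → 05:39 UTC (Sep 4).
Chennai is UTC+5:30, so local arrival = 05:39 + 5:30 = 11:09 on Sep 4.

11:09 on September 4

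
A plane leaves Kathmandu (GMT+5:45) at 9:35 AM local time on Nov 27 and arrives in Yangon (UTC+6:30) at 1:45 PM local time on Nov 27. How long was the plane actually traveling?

Yangon is 0:45 ahead of Kathmandu.
Clock-face elapsed time (ignoring zones) is 4 hours 10 minutes.
Actual elapsed = 4 hours 10 minutes − 0:45 = 3 hours 25 minutes.

3 hours 25 minutes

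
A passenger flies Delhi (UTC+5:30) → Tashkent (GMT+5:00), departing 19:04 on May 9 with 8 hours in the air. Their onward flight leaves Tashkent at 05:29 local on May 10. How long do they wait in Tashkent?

2 hours 55 minutes

Convert departure to UTC: 19:04 − 5:30 = 13:34 UTC on May 9.
Add 8 hours flight time → 21:34 UTC.
Tashkent is UTC+5:00, so local arrival = 21:34 + 5:00 = 02:34 on May 10.
Layover = 05:29 − 02:34 = 2 hours 55 minutes.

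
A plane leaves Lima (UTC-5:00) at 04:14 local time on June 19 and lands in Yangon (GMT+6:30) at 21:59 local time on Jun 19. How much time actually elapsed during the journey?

6 hours 15 minutes

Departure in UTC: 04:14 + 5:00 = 09:14 on Jun 19.
Arrival in UTC: 21:59 − 6:30 = 15:29 on Jun 19.
Elapsed = 15:29 − 09:14 = 6 hours 15 minutes.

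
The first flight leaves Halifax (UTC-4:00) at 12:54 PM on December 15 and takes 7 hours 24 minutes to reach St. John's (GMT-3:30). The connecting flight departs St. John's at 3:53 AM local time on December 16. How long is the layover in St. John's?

7 hours 5 minutes

Convert departure to UTC: 12:54 PM + 4:00 = 4:54 PM UTC on Dec 15.
Add 7 hours and 24 minutes flight time → 12:18 AM UTC (Dec 16).
St. John's is UTC−3:30, so local arrival = 12:18 AM − 3:30 = 8:48 PM on Dec 15.
Layover = 3:53 AM − 8:48 PM (+1 day) = 7 hours 5 minutes.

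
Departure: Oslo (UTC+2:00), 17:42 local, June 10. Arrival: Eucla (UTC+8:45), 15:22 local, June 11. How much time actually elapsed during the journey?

Departure in UTC: 17:42 − 2:00 = 15:42 on Jun 10.
Arrival in UTC: 15:22 − 8:45 = 06:37 on Jun 11.
Elapsed = 06:37 − 15:42 (+1 day) = 14 hours 55 minutes.

14 hours 55 minutes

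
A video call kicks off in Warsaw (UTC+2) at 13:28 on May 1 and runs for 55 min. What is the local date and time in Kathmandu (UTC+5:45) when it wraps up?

18:08 on May 1

Convert start to UTC: 13:28 − 2:00 = 11:28 UTC on May 1.
Add 55 minutes duration → 12:23 UTC.
Kathmandu is UTC+5:45, so local end time = 12:23 + 5:45 = 18:08 on May 1.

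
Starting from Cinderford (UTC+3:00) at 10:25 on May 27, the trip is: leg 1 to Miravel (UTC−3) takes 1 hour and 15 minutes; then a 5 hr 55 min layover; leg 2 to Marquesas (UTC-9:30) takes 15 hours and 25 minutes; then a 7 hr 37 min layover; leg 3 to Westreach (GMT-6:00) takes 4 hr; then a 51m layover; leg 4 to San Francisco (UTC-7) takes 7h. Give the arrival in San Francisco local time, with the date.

18:28 on May 28

Convert departure to UTC: 10:25 − 3:00 = 07:25 UTC on May 27.
Add 1 hour and 15 minutes leg 1 → 08:40 UTC.
Add 5 hours 55 minutes layover in Miravel → 14:35 UTC.
Add 15 hours 25 minutes leg 2 → 06:00 UTC (May 28).
Add 7 hours 37 minutes layover in Marquesas → 13:37 UTC.
Add 4 hours leg 3 → 17:37 UTC.
Add 51 minutes layover in Westreach → 18:28 UTC.
Add 7 hours leg 4 → 01:28 UTC (May 29).
San Francisco is UTC−7:00, so local arrival = 01:28 − 7:00 = 18:28 on May 28.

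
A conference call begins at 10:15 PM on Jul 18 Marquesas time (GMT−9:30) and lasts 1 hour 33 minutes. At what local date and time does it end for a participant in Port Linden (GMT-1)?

Port Linden is 8:30 ahead of Marquesas.
After 1 hour 33 minutes it is 11:48 PM in Marquesas.
Shift by the zone difference: 11:48 PM + 8:30 = 8:18 AM on Jul 19 in Port Linden.

8:18 AM on July 19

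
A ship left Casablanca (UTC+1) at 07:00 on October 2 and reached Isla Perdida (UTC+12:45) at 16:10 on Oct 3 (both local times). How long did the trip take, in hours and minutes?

Isla Perdida is 11:45 ahead of Casablanca.
Clock-face elapsed time (ignoring zones) is 33 hours 10 minutes.
Actual elapsed = 33 hours 10 minutes − 11:45 = 21 hours 25 minutes.

21 hours 25 minutes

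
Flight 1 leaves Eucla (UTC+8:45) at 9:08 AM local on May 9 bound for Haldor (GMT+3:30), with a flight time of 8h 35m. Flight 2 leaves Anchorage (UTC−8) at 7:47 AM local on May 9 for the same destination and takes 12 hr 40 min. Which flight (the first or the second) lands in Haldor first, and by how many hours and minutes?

the first, by 19 hours 29 minutes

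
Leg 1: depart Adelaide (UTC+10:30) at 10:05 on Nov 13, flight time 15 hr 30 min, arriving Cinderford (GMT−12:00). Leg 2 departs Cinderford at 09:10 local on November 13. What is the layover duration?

6 hours 5 minutes

Convert departure to UTC: 10:05 − 10:30 = 23:35 UTC on Nov 12.
Add 15 hours 30 minutes flight time → 15:05 UTC (Nov 13).
Cinderford is UTC−12:00, so local arrival = 15:05 − 12:00 = 03:05 on Nov 13.
Layover = 09:10 − 03:05 = 6 hours 5 minutes.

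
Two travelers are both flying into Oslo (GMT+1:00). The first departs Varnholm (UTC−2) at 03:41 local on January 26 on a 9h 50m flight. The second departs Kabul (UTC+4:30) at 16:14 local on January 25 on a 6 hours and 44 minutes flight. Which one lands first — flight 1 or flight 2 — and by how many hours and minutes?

Flight 1 in UTC: 03:41 + 2:00 = 05:41 on Jan 26.
+9 hours 50 minutes → arrive 15:31 UTC on Jan 26.
Flight 2 in UTC: 16:14 − 4:30 = 11:44 on Jan 25.
+6 hours 44 minutes → arrive 18:28 UTC on Jan 25.
Flight 2 lands earlier by 21 hours 3 minutes.

the second, by 21 hours 3 minutes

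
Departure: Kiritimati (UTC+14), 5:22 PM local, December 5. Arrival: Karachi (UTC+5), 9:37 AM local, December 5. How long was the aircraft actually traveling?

1 hour 15 minutes

Karachi is 9:00 behind Kiritimati.
Clock-face elapsed time (ignoring zones) is −7 hours 45 minutes.
Actual elapsed = −7 hours 45 minutes + 9:00 = 1 hour 15 minutes.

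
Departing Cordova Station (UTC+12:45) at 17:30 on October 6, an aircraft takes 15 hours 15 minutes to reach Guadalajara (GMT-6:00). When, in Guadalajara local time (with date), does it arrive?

Convert departure to UTC: 17:30 − 12:45 = 04:45 UTC on Oct 6.
Add 15 hours and 15 minutes travel time → 20:00 UTC.
Guadalajara is UTC−6:00, so local arrival = 20:00 − 6:00 = 14:00 on Oct 6.

14:00 on Oct 6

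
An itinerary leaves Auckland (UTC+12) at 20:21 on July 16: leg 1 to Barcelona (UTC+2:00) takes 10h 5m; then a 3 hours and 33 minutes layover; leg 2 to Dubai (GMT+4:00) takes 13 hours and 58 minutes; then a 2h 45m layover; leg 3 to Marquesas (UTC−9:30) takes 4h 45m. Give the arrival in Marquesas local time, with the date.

09:57 on July 17

Convert departure to UTC: 20:21 − 12:00 = 08:21 UTC on Jul 16.
Add 10 hours 5 minutes leg 1 → 18:26 UTC.
Add 3 hours 33 minutes layover in Barcelona → 21:59 UTC.
Add 13 hours 58 minutes leg 2 → 11:57 UTC (Jul 17).
Add 2 hours and 45 minutes layover in Dubai → 14:42 UTC.
Add 4 hours 45 minutes leg 3 → 19:27 UTC.
Marquesas is UTC−9:30, so local arrival = 19:27 − 9:30 = 09:57 on Jul 17.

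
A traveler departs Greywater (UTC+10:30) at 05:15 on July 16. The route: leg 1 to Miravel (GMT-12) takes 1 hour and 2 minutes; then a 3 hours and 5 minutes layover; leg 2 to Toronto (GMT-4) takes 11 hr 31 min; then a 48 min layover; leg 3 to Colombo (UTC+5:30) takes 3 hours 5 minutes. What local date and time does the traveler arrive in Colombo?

Convert departure to UTC: 05:15 − 10:30 = 18:45 UTC on Jul 15.
Add 1 hour and 2 minutes leg 1 → 19:47 UTC.
Add 3 hours and 5 minutes layover in Miravel → 22:52 UTC.
Add 11 hours 31 minutes leg 2 → 10:23 UTC (Jul 16).
Add 48 minutes layover in Toronto → 11:11 UTC.
Add 3 hours and 5 minutes leg 3 → 14:16 UTC.
Colombo is UTC+5:30, so local arrival = 14:16 + 5:30 = 19:46 on Jul 16.

19:46 on July 16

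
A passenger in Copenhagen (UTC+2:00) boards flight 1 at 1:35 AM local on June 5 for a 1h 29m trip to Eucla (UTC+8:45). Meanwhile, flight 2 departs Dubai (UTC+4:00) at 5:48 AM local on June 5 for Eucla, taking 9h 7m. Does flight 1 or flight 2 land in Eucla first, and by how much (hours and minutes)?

Flight 1 in UTC: 1:35 AM − 2:00 = 11:35 PM on Jun 4.
+1 hour 29 minutes → arrive 1:04 AM UTC on Jun 5.
Flight 2 in UTC: 5:48 AM − 4:00 = 1:48 AM on Jun 5.
+9 hours and 7 minutes → arrive 10:55 AM UTC on Jun 5.
Flight 1 lands earlier by 9 hours 51 minutes.

the first, by 9 hours 51 minutes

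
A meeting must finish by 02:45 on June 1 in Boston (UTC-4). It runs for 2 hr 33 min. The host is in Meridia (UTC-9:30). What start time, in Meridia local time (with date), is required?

18:42 on May 31

Target end time in UTC: 02:45 + 4:00 = 06:45 on Jun 1.
Subtract 2 hours and 33 minutes → start 04:12 UTC on Jun 1.
Meridia is UTC−9:30: 04:12 − 9:30 = 18:42 on May 31.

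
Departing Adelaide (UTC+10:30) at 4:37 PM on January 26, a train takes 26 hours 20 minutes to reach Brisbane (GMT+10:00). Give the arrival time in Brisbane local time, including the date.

6:27 PM on Jan 27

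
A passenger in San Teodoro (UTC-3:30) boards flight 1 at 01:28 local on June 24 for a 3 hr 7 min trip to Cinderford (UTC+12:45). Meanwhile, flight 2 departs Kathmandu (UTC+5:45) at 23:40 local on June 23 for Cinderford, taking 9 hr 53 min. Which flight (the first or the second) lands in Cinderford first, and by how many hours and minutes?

Flight 1 in UTC: 01:28 + 3:30 = 04:58 on Jun 24.
+3 hours 7 minutes → arrive 08:05 UTC on Jun 24.
Flight 2 in UTC: 23:40 − 5:45 = 17:55 on Jun 23.
+9 hours and 53 minutes → arrive 03:48 UTC on Jun 24.
Flight 2 lands earlier by 4 hours 17 minutes.

the second, by 4 hours 17 minutes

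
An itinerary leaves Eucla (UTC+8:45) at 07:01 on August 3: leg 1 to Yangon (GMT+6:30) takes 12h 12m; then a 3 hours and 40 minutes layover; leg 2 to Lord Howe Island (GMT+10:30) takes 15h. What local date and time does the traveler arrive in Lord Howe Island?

Convert departure to UTC: 07:01 − 8:45 = 22:16 UTC on Aug 2.
Add 12 hours and 12 minutes leg 1 → 10:28 UTC (Aug 3).
Add 3 hours and 40 minutes layover in Yangon → 14:08 UTC.
Add 15 hours leg 2 → 05:08 UTC (Aug 4).
Lord Howe Island is UTC+10:30, so local arrival = 05:08 + 10:30 = 15:38 on Aug 4.

15:38 on August 4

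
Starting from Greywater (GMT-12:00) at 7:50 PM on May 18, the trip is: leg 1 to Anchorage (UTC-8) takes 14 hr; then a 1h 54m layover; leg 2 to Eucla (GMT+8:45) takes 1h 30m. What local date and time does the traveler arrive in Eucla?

9:59 AM on May 20

Convert departure to UTC: 7:50 PM + 12:00 = 7:50 AM UTC on May 19.
Add 14 hours leg 1 → 9:50 PM UTC.
Add 1 hour and 54 minutes layover in Anchorage → 11:44 PM UTC.
Add 1 hour and 30 minutes leg 2 → 1:14 AM UTC (May 20).
Eucla is UTC+8:45, so local arrival = 1:14 AM + 8:45 = 9:59 AM on May 20.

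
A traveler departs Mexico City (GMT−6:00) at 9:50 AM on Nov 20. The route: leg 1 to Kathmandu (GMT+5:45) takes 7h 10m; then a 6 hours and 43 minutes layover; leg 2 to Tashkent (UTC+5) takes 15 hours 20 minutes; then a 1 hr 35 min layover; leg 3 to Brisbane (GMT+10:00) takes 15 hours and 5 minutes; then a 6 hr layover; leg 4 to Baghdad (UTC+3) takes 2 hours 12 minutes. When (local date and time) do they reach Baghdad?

12:55 AM on November 23

Convert departure to UTC: 9:50 AM + 6:00 = 3:50 PM UTC on Nov 20.
Add 7 hours 10 minutes leg 1 → 11:00 PM UTC.
Add 6 hours 43 minutes layover in Kathmandu → 5:43 AM UTC (Nov 21).
Add 15 hours 20 minutes leg 2 → 9:03 PM UTC.
Add 1 hour and 35 minutes layover in Tashkent → 10:38 PM UTC.
Add 15 hours 5 minutes leg 3 → 1:43 PM UTC (Nov 22).
Add 6 hours layover in Brisbane → 7:43 PM UTC.
Add 2 hours and 12 minutes leg 4 → 9:55 PM UTC.
Baghdad is UTC+3:00, so local arrival = 9:55 PM + 3:00 = 12:55 AM on Nov 23.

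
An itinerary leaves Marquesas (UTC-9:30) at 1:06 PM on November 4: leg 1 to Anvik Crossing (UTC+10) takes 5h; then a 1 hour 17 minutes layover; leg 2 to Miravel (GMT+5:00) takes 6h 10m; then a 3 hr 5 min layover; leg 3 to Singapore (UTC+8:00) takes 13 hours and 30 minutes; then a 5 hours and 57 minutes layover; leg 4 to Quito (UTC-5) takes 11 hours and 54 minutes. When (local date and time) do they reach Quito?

Convert departure to UTC: 1:06 PM + 9:30 = 10:36 PM UTC on Nov 4.
Add 5 hours leg 1 → 3:36 AM UTC (Nov 5).
Add 1 hour 17 minutes layover in Anvik Crossing → 4:53 AM UTC.
Add 6 hours and 10 minutes leg 2 → 11:03 AM UTC.
Add 3 hours 5 minutes layover in Miravel → 2:08 PM UTC.
Add 13 hours 30 minutes leg 3 → 3:38 AM UTC (Nov 6).
Add 5 hours 57 minutes layover in Singapore → 9:35 AM UTC.
Add 11 hours and 54 minutes leg 4 → 9:29 PM UTC.
Quito is UTC−5:00, so local arrival = 9:29 PM − 5:00 = 4:29 PM on Nov 6.

4:29 PM on November 6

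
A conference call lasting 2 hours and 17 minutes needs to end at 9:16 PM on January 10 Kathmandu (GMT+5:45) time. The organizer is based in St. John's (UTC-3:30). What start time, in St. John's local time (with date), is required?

Target end time in UTC: 9:16 PM − 5:45 = 3:31 PM on Jan 10.
Subtract 2 hours 17 minutes → start 1:14 PM UTC on Jan 10.
St. John's is UTC−3:30: 1:14 PM − 3:30 = 9:44 AM on Jan 10.

9:44 AM on January 10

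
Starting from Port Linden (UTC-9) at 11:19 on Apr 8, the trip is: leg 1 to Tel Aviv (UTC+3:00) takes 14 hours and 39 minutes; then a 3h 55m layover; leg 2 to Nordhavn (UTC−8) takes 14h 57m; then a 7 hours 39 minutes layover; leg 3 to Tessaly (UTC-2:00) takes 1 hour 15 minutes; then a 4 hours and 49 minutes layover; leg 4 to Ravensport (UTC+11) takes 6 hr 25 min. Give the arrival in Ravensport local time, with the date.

Convert departure to UTC: 11:19 + 9:00 = 20:19 UTC on Apr 8.
Add 14 hours and 39 minutes leg 1 → 10:58 UTC (Apr 9).
Add 3 hours 55 minutes layover in Tel Aviv → 14:53 UTC.
Add 14 hours 57 minutes leg 2 → 05:50 UTC (Apr 10).
Add 7 hours 39 minutes layover in Nordhavn → 13:29 UTC.
Add 1 hour 15 minutes leg 3 → 14:44 UTC.
Add 4 hours 49 minutes layover in Tessaly → 19:33 UTC.
Add 6 hours 25 minutes leg 4 → 01:58 UTC (Apr 11).
Ravensport is UTC+11:00, so local arrival = 01:58 + 11:00 = 12:58 on Apr 11.

12:58 on April 11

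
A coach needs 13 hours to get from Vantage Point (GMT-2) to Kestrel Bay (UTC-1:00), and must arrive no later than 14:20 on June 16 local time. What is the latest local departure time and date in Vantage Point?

Target arrival in UTC: 14:20 + 1:00 = 15:20 on Jun 16.
Subtract 13 hours → departure 02:20 UTC on Jun 16.
Vantage Point is UTC−2:00: 02:20 − 2:00 = 00:20 on Jun 16.

00:20 on Jun 16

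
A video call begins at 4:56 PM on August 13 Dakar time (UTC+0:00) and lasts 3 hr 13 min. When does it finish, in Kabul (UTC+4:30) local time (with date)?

Dakar is at UTC+0, so start is already 4:56 PM UTC on Aug 13.
Add 3 hours 13 minutes duration → 8:09 PM UTC.
Kabul is UTC+4:30, so local end time = 8:09 PM + 4:30 = 12:39 AM on Aug 14.

12:39 AM on August 14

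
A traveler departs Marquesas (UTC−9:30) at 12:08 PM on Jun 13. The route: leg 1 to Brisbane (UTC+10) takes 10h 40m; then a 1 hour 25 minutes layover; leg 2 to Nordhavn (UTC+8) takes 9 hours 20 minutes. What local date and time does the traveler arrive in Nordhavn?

3:03 AM on June 15

Convert departure to UTC: 12:08 PM + 9:30 = 9:38 PM UTC on Jun 13.
Add 10 hours and 40 minutes leg 1 → 8:18 AM UTC (Jun 14).
Add 1 hour 25 minutes layover in Brisbane → 9:43 AM UTC.
Add 9 hours 20 minutes leg 2 → 7:03 PM UTC.
Nordhavn is UTC+8:00, so local arrival = 7:03 PM + 8:00 = 3:03 AM on Jun 15.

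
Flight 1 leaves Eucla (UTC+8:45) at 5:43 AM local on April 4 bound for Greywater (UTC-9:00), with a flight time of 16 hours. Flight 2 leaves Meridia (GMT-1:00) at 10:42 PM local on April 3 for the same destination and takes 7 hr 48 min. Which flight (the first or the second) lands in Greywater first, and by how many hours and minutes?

the second, by 5 hours 28 minutes

Flight 1 in UTC: 5:43 AM − 8:45 = 8:58 PM on Apr 3.
+16 hours → arrive 12:58 PM UTC on Apr 4.
Flight 2 in UTC: 10:42 PM + 1:00 = 11:42 PM on Apr 3.
+7 hours and 48 minutes → arrive 7:30 AM UTC on Apr 4.
Flight 2 lands earlier by 5 hours 28 minutes.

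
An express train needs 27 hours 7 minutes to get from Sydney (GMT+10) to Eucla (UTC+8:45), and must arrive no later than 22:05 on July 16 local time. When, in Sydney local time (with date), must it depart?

Target arrival in UTC: 22:05 − 8:45 = 13:20 on Jul 16.
Subtract 27 hours 7 minutes → departure 10:13 UTC on Jul 15.
Sydney is UTC+10:00: 10:13 + 10:00 = 20:13 on Jul 15.

20:13 on July 15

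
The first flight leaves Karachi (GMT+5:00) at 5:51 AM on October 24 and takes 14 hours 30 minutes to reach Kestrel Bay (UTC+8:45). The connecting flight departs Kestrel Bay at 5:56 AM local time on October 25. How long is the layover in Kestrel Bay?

5 hours 50 minutes

Convert departure to UTC: 5:51 AM − 5:00 = 12:51 AM UTC on Oct 24.
Add 14 hours and 30 minutes flight time → 3:21 PM UTC.
Kestrel Bay is UTC+8:45, so local arrival = 3:21 PM + 8:45 = 12:06 AM on Oct 25.
Layover = 5:56 AM − 12:06 AM = 5 hours 50 minutes.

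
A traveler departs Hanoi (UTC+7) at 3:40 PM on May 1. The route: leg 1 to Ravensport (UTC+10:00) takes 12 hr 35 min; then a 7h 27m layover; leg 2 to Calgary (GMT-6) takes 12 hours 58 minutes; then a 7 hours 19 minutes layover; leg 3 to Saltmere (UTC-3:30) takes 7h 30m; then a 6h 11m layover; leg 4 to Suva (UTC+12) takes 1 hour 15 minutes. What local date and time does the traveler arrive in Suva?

3:55 AM on May 4

Convert departure to UTC: 3:40 PM − 7:00 = 8:40 AM UTC on May 1.
Add 12 hours 35 minutes leg 1 → 9:15 PM UTC.
Add 7 hours and 27 minutes layover in Ravensport → 4:42 AM UTC (May 2).
Add 12 hours 58 minutes leg 2 → 5:40 PM UTC.
Add 7 hours 19 minutes layover in Calgary → 12:59 AM UTC (May 3).
Add 7 hours and 30 minutes leg 3 → 8:29 AM UTC.
Add 6 hours 11 minutes layover in Saltmere → 2:40 PM UTC.
Add 1 hour 15 minutes leg 4 → 3:55 PM UTC.
Suva is UTC+12:00, so local arrival = 3:55 PM + 12:00 = 3:55 AM on May 4.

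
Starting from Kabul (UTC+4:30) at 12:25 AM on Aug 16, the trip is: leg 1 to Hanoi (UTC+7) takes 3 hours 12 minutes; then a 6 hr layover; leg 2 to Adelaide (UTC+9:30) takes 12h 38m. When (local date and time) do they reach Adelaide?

Convert departure to UTC: 12:25 AM − 4:30 = 7:55 PM UTC on Aug 15.
Add 3 hours and 12 minutes leg 1 → 11:07 PM UTC.
Add 6 hours layover in Hanoi → 5:07 AM UTC (Aug 16).
Add 12 hours and 38 minutes leg 2 → 5:45 PM UTC.
Adelaide is UTC+9:30, so local arrival = 5:45 PM + 9:30 = 3:15 AM on Aug 17.

3:15 AM on August 17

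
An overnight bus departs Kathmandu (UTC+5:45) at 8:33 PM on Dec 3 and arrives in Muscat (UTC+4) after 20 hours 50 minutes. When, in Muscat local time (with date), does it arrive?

3:38 PM on Dec 4

Convert departure to UTC: 8:33 PM − 5:45 = 2:48 PM UTC on Dec 3.
Add 20 hours and 50 minutes travel time → 11:38 AM UTC (Dec 4).
Muscat is UTC+4:00, so local arrival = 11:38 AM + 4:00 = 3:38 PM on Dec 4.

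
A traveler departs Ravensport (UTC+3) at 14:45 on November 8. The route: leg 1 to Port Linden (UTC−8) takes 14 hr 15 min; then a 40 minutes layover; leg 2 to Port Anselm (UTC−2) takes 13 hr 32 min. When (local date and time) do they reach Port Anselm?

14:12 on November 9

Convert departure to UTC: 14:45 − 3:00 = 11:45 UTC on Nov 8.
Add 14 hours and 15 minutes leg 1 → 02:00 UTC (Nov 9).
Add 40 minutes layover in Port Linden → 02:40 UTC.
Add 13 hours 32 minutes leg 2 → 16:12 UTC.
Port Anselm is UTC−2:00, so local arrival = 16:12 − 2:00 = 14:12 on Nov 9.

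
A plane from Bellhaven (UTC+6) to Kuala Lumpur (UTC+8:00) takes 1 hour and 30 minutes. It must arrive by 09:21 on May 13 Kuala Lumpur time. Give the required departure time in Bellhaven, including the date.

Target arrival in UTC: 09:21 − 8:00 = 01:21 on May 13.
Subtract 1 hour 30 minutes → departure 23:51 UTC on May 12.
Bellhaven is UTC+6:00: 23:51 + 6:00 = 05:51 on May 13.

05:51 on May 13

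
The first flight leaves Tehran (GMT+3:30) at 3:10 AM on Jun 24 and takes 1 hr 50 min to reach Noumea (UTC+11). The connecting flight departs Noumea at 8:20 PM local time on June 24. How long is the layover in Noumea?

7 hours 50 minutes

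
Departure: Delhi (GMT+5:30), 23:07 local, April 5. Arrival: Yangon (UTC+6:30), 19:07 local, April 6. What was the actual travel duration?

19 hours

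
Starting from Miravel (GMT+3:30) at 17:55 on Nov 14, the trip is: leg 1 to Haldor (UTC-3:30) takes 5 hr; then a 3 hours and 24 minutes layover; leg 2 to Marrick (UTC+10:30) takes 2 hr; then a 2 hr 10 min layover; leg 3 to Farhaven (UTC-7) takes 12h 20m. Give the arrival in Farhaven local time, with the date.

08:19 on November 15

Convert departure to UTC: 17:55 − 3:30 = 14:25 UTC on Nov 14.
Add 5 hours leg 1 → 19:25 UTC.
Add 3 hours 24 minutes layover in Haldor → 22:49 UTC.
Add 2 hours leg 2 → 00:49 UTC (Nov 15).
Add 2 hours and 10 minutes layover in Marrick → 02:59 UTC.
Add 12 hours and 20 minutes leg 3 → 15:19 UTC.
Farhaven is UTC−7:00, so local arrival = 15:19 − 7:00 = 08:19 on Nov 15.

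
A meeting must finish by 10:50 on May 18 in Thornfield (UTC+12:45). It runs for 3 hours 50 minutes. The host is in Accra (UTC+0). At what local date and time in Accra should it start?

18:15 on May 17

Target end time in UTC: 10:50 − 12:45 = 22:05 on May 17.
Subtract 3 hours 50 minutes → start 18:15 UTC on May 17.
Accra is UTC+0, so start is 18:15 on May 17.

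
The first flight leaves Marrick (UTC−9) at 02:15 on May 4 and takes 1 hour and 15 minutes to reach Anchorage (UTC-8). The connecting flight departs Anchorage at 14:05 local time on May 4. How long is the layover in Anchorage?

Convert departure to UTC: 02:15 + 9:00 = 11:15 UTC on May 4.
Add 1 hour 15 minutes flight time → 12:30 UTC.
Anchorage is UTC−8:00, so local arrival = 12:30 − 8:00 = 04:30 on May 4.
Layover = 14:05 − 04:30 = 9 hours 35 minutes.

9 hours 35 minutes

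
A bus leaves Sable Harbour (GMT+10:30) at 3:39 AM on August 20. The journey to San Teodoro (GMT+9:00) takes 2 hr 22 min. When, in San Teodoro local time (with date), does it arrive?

Convert departure to UTC: 3:39 AM − 10:30 = 5:09 PM UTC on Aug 19.
Add 2 hours 22 minutes travel time → 7:31 PM UTC.
San Teodoro is UTC+9:00, so local arrival = 7:31 PM + 9:00 = 4:31 AM on Aug 20.

4:31 AM on August 20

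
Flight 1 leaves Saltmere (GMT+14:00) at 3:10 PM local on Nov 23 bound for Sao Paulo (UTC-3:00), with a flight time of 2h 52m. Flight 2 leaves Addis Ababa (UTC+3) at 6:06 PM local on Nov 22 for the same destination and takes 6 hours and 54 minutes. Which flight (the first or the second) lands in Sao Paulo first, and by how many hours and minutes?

Flight 1 in UTC: 3:10 PM − 14:00 = 1:10 AM on Nov 23.
+2 hours and 52 minutes → arrive 4:02 AM UTC on Nov 23.
Flight 2 in UTC: 6:06 PM − 3:00 = 3:06 PM on Nov 22.
+6 hours and 54 minutes → arrive 10:00 PM UTC on Nov 22.
Flight 2 lands earlier by 6 hours 2 minutes.

the second, by 6 hours 2 minutes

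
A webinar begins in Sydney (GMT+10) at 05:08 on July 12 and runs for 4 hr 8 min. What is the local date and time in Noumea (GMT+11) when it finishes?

Noumea is 1:00 ahead of Sydney.
After 4 hours and 8 minutes it is 09:16 in Sydney.
Shift by the zone difference: 09:16 + 1:00 = 10:16 on Jul 12 in Noumea.

10:16 on Jul 12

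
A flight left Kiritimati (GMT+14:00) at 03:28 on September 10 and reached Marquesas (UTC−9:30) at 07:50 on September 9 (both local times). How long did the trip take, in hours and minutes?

Departure in UTC: 03:28 − 14:00 = 13:28 on Sep 9.
Arrival in UTC: 07:50 + 9:30 = 17:20 on Sep 9.
Elapsed = 17:20 − 13:28 = 3 hours 52 minutes.

3 hours 52 minutes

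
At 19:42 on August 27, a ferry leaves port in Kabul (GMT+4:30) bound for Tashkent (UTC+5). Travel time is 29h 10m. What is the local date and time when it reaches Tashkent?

01:22 on Aug 29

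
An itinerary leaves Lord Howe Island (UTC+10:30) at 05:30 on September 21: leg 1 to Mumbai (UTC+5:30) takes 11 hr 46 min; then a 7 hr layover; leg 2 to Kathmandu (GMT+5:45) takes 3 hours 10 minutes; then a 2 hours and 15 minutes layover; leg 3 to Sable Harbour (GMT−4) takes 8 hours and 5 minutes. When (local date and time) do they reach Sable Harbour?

23:16 on Sep 21

Convert departure to UTC: 05:30 − 10:30 = 19:00 UTC on Sep 20.
Add 11 hours 46 minutes leg 1 → 06:46 UTC (Sep 21).
Add 7 hours layover in Mumbai → 13:46 UTC.
Add 3 hours 10 minutes leg 2 → 16:56 UTC.
Add 2 hours 15 minutes layover in Kathmandu → 19:11 UTC.
Add 8 hours 5 minutes leg 3 → 03:16 UTC (Sep 22).
Sable Harbour is UTC−4:00, so local arrival = 03:16 − 4:00 = 23:16 on Sep 21.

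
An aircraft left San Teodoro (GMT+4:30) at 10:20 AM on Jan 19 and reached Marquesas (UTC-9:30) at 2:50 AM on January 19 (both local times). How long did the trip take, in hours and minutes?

6 hours 30 minutes

Departure in UTC: 10:20 AM − 4:30 = 5:50 AM on Jan 19.
Arrival in UTC: 2:50 AM + 9:30 = 12:20 PM on Jan 19.
Elapsed = 12:20 PM − 5:50 AM = 6 hours 30 minutes.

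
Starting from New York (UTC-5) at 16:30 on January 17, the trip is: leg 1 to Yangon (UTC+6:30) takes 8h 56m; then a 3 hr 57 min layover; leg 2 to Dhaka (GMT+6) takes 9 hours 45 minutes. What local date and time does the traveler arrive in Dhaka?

02:08 on Jan 19

Convert departure to UTC: 16:30 + 5:00 = 21:30 UTC on Jan 17.
Add 8 hours and 56 minutes leg 1 → 06:26 UTC (Jan 18).
Add 3 hours 57 minutes layover in Yangon → 10:23 UTC.
Add 9 hours 45 minutes leg 2 → 20:08 UTC.
Dhaka is UTC+6:00, so local arrival = 20:08 + 6:00 = 02:08 on Jan 19.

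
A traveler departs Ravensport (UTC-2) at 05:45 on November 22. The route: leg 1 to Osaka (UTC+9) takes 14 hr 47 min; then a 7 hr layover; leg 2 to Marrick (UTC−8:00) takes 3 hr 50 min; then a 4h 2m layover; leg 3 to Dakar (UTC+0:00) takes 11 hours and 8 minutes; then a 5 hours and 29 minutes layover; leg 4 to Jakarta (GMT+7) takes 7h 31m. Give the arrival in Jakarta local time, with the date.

Convert departure to UTC: 05:45 + 2:00 = 07:45 UTC on Nov 22.
Add 14 hours and 47 minutes leg 1 → 22:32 UTC.
Add 7 hours layover in Osaka → 05:32 UTC (Nov 23).
Add 3 hours and 50 minutes leg 2 → 09:22 UTC.
Add 4 hours 2 minutes layover in Marrick → 13:24 UTC.
Add 11 hours and 8 minutes leg 3 → 00:32 UTC (Nov 24).
Add 5 hours 29 minutes layover in Dakar → 06:01 UTC.
Add 7 hours 31 minutes leg 4 → 13:32 UTC.
Jakarta is UTC+7:00, so local arrival = 13:32 + 7:00 = 20:32 on Nov 24.

20:32 on November 24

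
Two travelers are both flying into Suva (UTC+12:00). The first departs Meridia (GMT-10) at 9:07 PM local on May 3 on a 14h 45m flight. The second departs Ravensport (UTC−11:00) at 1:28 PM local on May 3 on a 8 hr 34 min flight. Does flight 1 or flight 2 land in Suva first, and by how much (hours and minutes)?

the second, by 12 hours 50 minutes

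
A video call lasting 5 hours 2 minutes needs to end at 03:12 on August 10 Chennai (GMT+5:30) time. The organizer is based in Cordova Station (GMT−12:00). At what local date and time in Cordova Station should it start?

Target end time in UTC: 03:12 − 5:30 = 21:42 on Aug 9.
Subtract 5 hours and 2 minutes → start 16:40 UTC on Aug 9.
Cordova Station is UTC−12:00: 16:40 − 12:00 = 04:40 on Aug 9.

04:40 on August 9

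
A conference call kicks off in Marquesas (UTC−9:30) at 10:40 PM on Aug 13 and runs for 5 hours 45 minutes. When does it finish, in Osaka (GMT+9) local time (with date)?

10:55 PM on August 14

Osaka is 18:30 ahead of Marquesas.
After 5 hours and 45 minutes it is 4:25 AM (Aug 14) in Marquesas.
Shift by the zone difference: 4:25 AM + 18:30 = 10:55 PM on Aug 14 in Osaka.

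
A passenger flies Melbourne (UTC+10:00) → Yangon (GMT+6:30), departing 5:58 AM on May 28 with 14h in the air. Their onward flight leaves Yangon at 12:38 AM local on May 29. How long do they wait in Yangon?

8 hours 10 minutes

Convert departure to UTC: 5:58 AM − 10:00 = 7:58 PM UTC on May 27.
Add 14 hours flight time → 9:58 AM UTC (May 28).
Yangon is UTC+6:30, so local arrival = 9:58 AM + 6:30 = 4:28 PM on May 28.
Layover = 12:38 AM − 4:28 PM (+1 day) = 8 hours 10 minutes.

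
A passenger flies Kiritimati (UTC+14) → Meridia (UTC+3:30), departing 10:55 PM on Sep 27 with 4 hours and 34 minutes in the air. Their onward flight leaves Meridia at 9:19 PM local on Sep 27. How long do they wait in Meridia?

4 hours 20 minutes

Convert departure to UTC: 10:55 PM − 14:00 = 8:55 AM UTC on Sep 27.
Add 4 hours and 34 minutes flight time → 1:29 PM UTC.
Meridia is UTC+3:30, so local arrival = 1:29 PM + 3:30 = 4:59 PM on Sep 27.
Layover = 9:19 PM − 4:59 PM = 4 hours 20 minutes.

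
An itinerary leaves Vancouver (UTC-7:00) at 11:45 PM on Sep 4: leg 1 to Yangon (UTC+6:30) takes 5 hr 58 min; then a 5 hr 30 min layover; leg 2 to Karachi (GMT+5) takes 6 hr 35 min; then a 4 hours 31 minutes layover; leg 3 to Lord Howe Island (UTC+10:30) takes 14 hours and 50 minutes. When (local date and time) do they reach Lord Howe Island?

6:39 AM on Sep 7

Convert departure to UTC: 11:45 PM + 7:00 = 6:45 AM UTC on Sep 5.
Add 5 hours and 58 minutes leg 1 → 12:43 PM UTC.
Add 5 hours 30 minutes layover in Yangon → 6:13 PM UTC.
Add 6 hours and 35 minutes leg 2 → 12:48 AM UTC (Sep 6).
Add 4 hours and 31 minutes layover in Karachi → 5:19 AM UTC.
Add 14 hours 50 minutes leg 3 → 8:09 PM UTC.
Lord Howe Island is UTC+10:30, so local arrival = 8:09 PM + 10:30 = 6:39 AM on Sep 7.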